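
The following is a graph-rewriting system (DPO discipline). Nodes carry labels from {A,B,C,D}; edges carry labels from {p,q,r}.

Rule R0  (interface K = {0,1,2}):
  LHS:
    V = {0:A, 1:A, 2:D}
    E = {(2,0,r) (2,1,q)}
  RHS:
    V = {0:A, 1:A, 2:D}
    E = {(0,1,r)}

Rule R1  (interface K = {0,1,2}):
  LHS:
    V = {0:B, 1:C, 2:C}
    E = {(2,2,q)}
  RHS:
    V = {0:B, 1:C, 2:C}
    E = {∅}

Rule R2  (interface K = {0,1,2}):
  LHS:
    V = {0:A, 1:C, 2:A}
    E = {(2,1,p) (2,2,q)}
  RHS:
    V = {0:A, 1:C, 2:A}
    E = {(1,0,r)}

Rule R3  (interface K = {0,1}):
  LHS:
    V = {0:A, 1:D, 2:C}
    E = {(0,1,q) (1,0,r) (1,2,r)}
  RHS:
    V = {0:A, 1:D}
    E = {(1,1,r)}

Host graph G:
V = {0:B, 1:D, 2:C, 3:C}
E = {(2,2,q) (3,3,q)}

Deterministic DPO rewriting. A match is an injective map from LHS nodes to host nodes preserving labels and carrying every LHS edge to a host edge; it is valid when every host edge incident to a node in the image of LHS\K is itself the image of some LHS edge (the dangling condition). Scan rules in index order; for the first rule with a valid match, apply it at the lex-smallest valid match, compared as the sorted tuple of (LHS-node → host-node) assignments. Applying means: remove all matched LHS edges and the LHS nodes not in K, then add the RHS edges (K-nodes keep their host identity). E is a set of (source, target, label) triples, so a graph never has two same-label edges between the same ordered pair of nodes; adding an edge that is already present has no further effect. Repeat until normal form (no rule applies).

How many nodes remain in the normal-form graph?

initial: |V|=4 |E|=2  E = 2-q->2 3-q->3
step 1: apply R1 at {0↦0, 1↦2, 2↦3}  → |V|=4 |E|=1  E = 2-q->2
step 2: apply R1 at {0↦0, 1↦3, 2↦2}  → |V|=4 |E|=0  E = ∅
normal form: no rule applies after step 2
NF nodes: {0:B, 1:D, 2:C, 3:C}

Answer: 4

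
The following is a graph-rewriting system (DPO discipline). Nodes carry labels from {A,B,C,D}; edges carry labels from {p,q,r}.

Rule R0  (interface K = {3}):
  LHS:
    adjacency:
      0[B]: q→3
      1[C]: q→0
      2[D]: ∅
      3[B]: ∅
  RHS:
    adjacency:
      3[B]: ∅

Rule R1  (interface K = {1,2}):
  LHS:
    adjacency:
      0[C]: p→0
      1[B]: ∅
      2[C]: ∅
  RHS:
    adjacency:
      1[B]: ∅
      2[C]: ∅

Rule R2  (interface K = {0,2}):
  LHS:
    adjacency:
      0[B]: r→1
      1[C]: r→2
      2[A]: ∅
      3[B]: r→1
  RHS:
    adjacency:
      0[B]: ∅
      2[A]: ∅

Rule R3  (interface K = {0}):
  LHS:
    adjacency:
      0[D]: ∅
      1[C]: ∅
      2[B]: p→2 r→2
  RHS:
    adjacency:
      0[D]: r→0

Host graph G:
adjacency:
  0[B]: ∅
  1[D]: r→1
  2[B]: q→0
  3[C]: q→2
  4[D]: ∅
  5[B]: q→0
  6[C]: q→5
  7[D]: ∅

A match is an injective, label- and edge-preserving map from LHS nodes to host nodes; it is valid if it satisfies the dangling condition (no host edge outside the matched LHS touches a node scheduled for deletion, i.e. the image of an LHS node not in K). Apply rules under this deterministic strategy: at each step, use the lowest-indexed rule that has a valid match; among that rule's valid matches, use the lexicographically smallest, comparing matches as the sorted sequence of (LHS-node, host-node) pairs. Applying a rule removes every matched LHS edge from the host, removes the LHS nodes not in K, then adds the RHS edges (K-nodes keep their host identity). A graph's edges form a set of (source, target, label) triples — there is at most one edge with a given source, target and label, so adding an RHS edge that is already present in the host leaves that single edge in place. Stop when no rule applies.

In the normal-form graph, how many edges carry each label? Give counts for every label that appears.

start.  V:8 E:5  edges: 1-r->1 2-q->0 3-q->2 5-q->0 6-q->5
1. fire R0 via {0↦2, 1↦3, 2↦4, 3↦0}  →  V:5 E:3  edges: 1-r->1 5-q->0 6-q->5
2. fire R0 via {0↦5, 1↦6, 2↦7, 3↦0}  →  V:2 E:1  edges: 1-r->1
normal form: no rule applies after step 2
NF edges: [(1, 1, 'r')]

Answer: r:1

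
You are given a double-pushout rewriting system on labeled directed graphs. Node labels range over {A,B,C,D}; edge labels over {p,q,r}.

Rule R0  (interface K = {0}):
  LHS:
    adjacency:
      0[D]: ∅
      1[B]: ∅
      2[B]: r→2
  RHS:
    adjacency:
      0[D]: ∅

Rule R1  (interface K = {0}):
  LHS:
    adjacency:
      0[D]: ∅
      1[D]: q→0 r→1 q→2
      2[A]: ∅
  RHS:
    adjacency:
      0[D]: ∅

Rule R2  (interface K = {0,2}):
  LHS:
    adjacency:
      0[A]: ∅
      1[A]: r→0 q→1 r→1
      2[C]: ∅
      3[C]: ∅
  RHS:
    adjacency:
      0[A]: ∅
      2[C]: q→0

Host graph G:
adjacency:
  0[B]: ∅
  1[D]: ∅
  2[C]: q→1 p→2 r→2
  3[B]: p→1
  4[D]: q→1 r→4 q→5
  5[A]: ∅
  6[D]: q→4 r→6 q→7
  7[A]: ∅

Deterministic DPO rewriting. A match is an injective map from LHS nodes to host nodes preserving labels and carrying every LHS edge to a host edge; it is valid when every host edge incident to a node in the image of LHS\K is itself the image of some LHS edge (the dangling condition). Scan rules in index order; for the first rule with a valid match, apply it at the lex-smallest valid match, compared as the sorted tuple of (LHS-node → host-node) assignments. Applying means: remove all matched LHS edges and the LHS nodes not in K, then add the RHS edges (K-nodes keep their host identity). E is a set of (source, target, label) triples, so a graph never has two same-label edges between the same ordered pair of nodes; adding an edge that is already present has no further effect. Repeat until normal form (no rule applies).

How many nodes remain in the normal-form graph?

initial: |V|=8 |E|=10  E = 2-q->1 2-p->2 2-r->2 3-p->1 4-q->1 4-r->4 4-q->5 6-q->4 6-r->6 6-q->7
step 1: apply R1 at {0↦4, 1↦6, 2↦7}  → |V|=6 |E|=7  E = 2-q->1 2-p->2 2-r->2 3-p->1 4-q->1 4-r->4 4-q->5
step 2: apply R1 at {0↦1, 1↦4, 2↦5}  → |V|=4 |E|=4  E = 2-q->1 2-p->2 2-r->2 3-p->1
halt: no rule applies after step 2
NF nodes: {0:B, 1:D, 2:C, 3:B}

Answer: 4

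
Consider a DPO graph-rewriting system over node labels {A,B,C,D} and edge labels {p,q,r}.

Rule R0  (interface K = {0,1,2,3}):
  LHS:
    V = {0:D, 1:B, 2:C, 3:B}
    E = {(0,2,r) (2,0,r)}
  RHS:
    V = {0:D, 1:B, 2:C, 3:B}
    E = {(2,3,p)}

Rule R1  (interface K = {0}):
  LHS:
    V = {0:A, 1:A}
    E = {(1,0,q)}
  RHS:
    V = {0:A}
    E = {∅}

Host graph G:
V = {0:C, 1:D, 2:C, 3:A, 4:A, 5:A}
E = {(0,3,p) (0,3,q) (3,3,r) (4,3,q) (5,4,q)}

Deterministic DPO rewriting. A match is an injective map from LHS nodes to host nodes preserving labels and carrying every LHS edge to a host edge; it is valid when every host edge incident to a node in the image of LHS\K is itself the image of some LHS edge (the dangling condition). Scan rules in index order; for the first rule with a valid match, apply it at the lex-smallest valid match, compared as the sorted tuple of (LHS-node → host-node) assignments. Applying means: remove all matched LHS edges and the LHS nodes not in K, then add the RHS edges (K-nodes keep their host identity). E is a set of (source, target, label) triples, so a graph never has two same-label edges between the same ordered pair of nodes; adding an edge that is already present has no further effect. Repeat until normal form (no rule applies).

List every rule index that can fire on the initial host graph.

Answer: [R1]

Derivation:
R0: no valid match — LHS pattern not found
R1: 1 valid match — {0↦4, 1↦5}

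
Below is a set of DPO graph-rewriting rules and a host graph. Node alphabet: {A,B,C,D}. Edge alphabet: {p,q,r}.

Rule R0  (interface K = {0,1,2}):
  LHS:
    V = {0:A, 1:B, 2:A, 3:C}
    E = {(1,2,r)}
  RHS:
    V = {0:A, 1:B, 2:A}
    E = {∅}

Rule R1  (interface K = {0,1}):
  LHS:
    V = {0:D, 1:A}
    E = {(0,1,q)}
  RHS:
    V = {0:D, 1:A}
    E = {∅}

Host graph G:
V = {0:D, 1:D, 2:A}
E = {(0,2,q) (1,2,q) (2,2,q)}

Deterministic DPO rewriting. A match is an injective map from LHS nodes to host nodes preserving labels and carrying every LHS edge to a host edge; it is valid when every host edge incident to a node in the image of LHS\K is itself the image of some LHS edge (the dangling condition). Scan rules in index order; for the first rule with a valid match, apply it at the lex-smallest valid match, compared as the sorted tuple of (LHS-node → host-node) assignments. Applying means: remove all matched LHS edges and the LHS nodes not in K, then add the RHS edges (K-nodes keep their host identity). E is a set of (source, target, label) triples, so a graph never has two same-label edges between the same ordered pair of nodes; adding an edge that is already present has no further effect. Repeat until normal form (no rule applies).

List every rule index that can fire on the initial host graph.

Answer: [R1]

Steps:
R0: no valid match — LHS pattern not found
R1: 2 valid matches — {0↦0, 1↦2}, {0↦1, 1↦2}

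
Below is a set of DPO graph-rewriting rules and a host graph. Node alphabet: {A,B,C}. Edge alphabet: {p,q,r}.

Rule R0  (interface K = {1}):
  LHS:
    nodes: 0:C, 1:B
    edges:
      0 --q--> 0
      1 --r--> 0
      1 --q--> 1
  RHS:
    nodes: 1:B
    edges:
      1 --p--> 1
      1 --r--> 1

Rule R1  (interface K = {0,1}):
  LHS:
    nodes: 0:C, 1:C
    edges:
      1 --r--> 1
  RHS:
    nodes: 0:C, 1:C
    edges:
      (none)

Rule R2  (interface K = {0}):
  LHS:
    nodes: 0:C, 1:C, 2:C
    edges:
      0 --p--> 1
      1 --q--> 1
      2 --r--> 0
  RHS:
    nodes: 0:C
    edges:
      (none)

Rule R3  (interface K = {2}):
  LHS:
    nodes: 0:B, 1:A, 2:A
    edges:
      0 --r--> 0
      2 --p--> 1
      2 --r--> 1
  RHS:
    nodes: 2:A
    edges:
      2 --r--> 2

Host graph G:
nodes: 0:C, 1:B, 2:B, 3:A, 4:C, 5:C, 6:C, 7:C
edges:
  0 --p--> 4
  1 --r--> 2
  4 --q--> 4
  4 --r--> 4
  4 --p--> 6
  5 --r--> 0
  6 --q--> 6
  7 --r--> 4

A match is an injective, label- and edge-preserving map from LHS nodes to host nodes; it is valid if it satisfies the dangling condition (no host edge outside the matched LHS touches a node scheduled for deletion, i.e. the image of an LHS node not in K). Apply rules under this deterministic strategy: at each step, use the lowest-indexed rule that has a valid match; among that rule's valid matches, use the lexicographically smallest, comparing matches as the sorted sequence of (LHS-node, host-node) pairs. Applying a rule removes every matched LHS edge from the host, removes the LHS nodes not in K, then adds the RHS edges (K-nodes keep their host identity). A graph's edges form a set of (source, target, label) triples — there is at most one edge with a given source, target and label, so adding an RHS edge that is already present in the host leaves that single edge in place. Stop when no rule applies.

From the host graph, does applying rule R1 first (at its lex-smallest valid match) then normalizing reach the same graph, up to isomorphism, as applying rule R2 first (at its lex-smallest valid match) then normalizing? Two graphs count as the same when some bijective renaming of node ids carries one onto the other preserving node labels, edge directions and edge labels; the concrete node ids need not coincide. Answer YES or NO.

branch R1-first: apply at {0↦0, 1↦4} → |E|=7, then 2 more step(s) → NF |V|=4 |E|=1 V={0:C, 1:B, 2:B, 3:A} E=1-r->2
branch R2-first: apply at {0↦4, 1↦6, 2↦7} → |E|=5, then 2 more step(s) → NF |V|=4 |E|=1 V={0:C, 1:B, 2:B, 3:A} E=1-r->2
graphs isomorphic (equal up to label-preserving node renaming)

Answer: YES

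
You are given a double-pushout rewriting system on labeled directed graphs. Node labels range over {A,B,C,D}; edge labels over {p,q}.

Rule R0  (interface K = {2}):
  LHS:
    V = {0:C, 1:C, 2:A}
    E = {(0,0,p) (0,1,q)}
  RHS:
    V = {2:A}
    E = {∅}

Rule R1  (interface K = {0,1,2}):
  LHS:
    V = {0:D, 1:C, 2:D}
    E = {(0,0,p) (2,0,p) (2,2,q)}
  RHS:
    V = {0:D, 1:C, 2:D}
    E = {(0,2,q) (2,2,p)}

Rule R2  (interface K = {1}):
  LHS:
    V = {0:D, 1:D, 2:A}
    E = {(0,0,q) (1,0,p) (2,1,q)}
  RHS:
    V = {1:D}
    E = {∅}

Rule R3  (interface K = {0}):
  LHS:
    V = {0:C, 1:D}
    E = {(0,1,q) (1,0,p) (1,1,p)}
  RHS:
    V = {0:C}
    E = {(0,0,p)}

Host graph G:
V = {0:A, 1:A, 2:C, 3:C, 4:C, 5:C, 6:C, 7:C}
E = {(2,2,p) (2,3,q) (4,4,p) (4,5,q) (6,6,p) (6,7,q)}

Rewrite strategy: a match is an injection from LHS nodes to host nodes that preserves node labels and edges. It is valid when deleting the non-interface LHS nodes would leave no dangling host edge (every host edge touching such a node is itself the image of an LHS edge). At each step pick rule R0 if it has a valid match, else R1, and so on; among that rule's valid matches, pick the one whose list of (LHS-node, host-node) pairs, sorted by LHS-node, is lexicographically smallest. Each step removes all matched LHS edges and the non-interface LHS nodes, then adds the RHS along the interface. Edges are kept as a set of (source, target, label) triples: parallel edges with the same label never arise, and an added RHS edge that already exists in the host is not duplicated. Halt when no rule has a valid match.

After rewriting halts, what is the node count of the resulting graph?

Answer: 2

Derivation:
[0] host  ⇒  8 nodes, 6 edges  {2-p->2 2-q->3 4-p->4 4-q->5 6-p->6 6-q->7}
[1] R0 @ {0↦2, 1↦3, 2↦0}  ⇒  6 nodes, 4 edges  {4-p->4 4-q->5 6-p->6 6-q->7}
[2] R0 @ {0↦4, 1↦5, 2↦0}  ⇒  4 nodes, 2 edges  {6-p->6 6-q->7}
[3] R0 @ {0↦6, 1↦7, 2↦0}  ⇒  2 nodes, 0 edges  {∅}
halt: no rule applies after step 3
NF nodes: {0:A, 1:A}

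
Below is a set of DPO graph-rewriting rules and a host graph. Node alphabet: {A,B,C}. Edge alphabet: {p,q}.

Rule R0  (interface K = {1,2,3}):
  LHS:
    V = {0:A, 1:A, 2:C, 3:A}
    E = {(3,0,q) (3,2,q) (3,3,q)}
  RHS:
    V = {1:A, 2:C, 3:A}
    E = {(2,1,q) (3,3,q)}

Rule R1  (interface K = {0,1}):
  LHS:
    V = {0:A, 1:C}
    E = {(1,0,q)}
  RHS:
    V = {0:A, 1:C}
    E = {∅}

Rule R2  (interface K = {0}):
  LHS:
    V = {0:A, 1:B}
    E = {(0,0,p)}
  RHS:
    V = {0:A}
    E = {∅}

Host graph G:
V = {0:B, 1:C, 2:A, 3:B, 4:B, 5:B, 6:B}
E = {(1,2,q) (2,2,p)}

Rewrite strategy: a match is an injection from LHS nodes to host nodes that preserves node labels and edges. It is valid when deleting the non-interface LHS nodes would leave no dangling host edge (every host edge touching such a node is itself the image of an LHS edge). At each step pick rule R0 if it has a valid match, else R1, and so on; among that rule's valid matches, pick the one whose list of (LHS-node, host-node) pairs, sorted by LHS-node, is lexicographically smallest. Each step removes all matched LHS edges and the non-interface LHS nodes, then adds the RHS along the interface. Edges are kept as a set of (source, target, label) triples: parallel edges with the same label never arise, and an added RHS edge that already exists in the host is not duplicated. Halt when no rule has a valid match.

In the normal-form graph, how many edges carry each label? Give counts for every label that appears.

initial: |V|=7 |E|=2  E = 1-q->2 2-p->2
step 1: apply R1 at {0↦2, 1↦1}  → |V|=7 |E|=1  E = 2-p->2
step 2: apply R2 at {0↦2, 1↦0}  → |V|=6 |E|=0  E = ∅
normal form: no rule applies after step 2
NF edges: []

Answer: (no edges)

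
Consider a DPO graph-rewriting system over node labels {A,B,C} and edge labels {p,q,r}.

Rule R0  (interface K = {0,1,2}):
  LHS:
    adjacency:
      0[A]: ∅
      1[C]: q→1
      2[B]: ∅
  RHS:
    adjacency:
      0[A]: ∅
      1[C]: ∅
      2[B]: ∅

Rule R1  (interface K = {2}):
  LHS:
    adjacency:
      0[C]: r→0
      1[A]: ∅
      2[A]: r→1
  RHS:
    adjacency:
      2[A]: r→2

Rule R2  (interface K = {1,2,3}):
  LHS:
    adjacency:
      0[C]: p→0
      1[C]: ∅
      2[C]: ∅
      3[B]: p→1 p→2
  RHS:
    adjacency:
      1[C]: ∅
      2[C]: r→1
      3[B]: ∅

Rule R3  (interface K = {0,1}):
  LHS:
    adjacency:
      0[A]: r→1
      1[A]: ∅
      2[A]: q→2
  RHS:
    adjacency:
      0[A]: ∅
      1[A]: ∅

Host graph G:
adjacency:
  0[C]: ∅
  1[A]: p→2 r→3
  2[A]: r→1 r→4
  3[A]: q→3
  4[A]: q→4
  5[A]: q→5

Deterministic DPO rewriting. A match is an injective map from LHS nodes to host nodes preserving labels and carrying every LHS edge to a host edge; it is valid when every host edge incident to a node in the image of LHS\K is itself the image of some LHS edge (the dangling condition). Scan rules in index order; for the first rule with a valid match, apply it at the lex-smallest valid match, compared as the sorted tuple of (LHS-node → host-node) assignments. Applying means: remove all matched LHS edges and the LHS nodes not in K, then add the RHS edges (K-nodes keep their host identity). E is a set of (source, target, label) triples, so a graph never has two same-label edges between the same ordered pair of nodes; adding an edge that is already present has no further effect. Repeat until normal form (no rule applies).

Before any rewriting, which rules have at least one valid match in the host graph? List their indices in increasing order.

Answer: [R3]

Derivation:
R0: no valid match — LHS pattern not found
R1: no valid match — LHS pattern not found
R2: no valid match — LHS pattern not found
R3: 3 valid matches — {0↦1, 1↦3, 2↦5}, {0↦2, 1↦1, 2↦5}, {0↦2, 1↦4, 2↦5}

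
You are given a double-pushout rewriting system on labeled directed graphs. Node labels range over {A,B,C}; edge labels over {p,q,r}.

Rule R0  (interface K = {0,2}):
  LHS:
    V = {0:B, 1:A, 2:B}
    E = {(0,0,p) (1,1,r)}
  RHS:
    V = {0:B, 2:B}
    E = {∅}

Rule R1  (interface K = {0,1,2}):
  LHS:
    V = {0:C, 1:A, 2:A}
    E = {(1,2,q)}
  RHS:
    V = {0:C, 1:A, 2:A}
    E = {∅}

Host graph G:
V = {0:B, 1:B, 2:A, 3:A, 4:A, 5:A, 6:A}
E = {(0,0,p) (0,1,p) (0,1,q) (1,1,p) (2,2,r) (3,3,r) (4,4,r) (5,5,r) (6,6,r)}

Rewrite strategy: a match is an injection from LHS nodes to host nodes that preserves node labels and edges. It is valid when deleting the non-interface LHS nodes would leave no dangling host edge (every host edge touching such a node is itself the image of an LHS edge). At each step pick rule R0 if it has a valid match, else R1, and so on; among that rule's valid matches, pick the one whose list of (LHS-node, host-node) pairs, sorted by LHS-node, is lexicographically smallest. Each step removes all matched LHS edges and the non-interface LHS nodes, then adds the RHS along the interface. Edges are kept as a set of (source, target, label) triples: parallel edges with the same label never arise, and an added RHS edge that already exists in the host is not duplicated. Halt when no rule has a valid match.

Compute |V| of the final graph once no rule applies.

[0] host  ⇒  7 nodes, 9 edges  {0-p->0 0-p->1 0-q->1 1-p->1 2-r->2 3-r->3 4-r->4 5-r->5 6-r->6}
[1] R0 @ {0↦0, 1↦2, 2↦1}  ⇒  6 nodes, 7 edges  {0-p->1 0-q->1 1-p->1 3-r->3 4-r->4 5-r->5 6-r->6}
[2] R0 @ {0↦1, 1↦3, 2↦0}  ⇒  5 nodes, 5 edges  {0-p->1 0-q->1 4-r->4 5-r->5 6-r->6}
halt: no rule applies after step 2
NF nodes: {0:B, 1:B, 4:A, 5:A, 6:A}

Answer: 5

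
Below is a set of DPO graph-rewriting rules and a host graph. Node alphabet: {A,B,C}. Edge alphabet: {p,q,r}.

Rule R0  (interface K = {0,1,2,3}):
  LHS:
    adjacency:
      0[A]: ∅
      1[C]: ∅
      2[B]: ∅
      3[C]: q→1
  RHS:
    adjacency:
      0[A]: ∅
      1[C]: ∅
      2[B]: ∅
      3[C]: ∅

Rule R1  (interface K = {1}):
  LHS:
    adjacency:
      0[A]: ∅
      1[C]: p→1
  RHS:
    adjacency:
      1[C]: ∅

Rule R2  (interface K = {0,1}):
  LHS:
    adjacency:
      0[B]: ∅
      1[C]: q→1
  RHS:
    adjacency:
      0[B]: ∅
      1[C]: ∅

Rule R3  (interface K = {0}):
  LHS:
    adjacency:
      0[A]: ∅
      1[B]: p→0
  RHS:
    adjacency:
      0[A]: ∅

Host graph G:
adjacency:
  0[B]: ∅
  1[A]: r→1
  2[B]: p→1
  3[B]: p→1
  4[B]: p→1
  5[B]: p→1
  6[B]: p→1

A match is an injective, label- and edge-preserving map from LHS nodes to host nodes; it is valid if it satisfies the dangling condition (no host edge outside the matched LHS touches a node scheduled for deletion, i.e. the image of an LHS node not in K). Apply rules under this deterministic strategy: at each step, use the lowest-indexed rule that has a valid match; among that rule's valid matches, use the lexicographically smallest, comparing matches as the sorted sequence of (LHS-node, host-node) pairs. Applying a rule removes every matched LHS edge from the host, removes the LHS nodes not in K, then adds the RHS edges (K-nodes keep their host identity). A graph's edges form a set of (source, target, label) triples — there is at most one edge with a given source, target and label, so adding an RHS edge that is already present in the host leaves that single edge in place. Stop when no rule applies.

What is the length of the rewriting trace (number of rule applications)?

start.  V:7 E:6  edges: 1-r->1 2-p->1 3-p->1 4-p->1 5-p->1 6-p->1
1. fire R3 via {0↦1, 1↦2}  →  V:6 E:5  edges: 1-r->1 3-p->1 4-p->1 5-p->1 6-p->1
2. fire R3 via {0↦1, 1↦3}  →  V:5 E:4  edges: 1-r->1 4-p->1 5-p->1 6-p->1
3. fire R3 via {0↦1, 1↦4}  →  V:4 E:3  edges: 1-r->1 5-p->1 6-p->1
4. fire R3 via {0↦1, 1↦5}  →  V:3 E:2  edges: 1-r->1 6-p->1
5. fire R3 via {0↦1, 1↦6}  →  V:2 E:1  edges: 1-r->1
normal form: no rule applies after step 5

Answer: 5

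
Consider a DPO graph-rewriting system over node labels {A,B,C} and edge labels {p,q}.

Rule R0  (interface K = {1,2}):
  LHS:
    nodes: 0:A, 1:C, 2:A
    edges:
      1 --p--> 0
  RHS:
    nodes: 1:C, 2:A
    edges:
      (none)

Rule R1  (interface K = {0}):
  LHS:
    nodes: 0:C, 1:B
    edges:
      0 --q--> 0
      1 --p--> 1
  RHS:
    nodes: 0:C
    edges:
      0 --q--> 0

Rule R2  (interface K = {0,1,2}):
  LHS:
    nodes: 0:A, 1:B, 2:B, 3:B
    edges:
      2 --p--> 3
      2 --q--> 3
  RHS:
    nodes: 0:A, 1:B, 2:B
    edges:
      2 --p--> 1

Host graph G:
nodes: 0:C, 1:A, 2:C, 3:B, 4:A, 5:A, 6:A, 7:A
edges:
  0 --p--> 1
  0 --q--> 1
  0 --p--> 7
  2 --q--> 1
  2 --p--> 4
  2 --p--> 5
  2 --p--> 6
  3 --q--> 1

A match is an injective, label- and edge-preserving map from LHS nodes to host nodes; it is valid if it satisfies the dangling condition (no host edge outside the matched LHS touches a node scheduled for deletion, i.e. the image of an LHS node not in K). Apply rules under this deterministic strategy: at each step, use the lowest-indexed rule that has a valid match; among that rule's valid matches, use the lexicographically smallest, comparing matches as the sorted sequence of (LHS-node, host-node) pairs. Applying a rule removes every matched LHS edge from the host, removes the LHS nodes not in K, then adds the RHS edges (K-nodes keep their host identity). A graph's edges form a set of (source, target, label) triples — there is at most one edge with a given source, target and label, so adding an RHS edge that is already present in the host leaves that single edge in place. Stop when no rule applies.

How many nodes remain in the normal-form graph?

Answer: 4

Rewrite trace:
start.  V:8 E:8  edges: 0-p->1 0-q->1 0-p->7 2-q->1 2-p->4 2-p->5 2-p->6 3-q->1
1. fire R0 via {0↦4, 1↦2, 2↦1}  →  V:7 E:7  edges: 0-p->1 0-q->1 0-p->7 2-q->1 2-p->5 2-p->6 3-q->1
2. fire R0 via {0↦5, 1↦2, 2↦1}  →  V:6 E:6  edges: 0-p->1 0-q->1 0-p->7 2-q->1 2-p->6 3-q->1
3. fire R0 via {0↦6, 1↦2, 2↦1}  →  V:5 E:5  edges: 0-p->1 0-q->1 0-p->7 2-q->1 3-q->1
4. fire R0 via {0↦7, 1↦0, 2↦1}  →  V:4 E:4  edges: 0-p->1 0-q->1 2-q->1 3-q->1
normal form: no rule applies after step 4
NF nodes: {0:C, 1:A, 2:C, 3:B}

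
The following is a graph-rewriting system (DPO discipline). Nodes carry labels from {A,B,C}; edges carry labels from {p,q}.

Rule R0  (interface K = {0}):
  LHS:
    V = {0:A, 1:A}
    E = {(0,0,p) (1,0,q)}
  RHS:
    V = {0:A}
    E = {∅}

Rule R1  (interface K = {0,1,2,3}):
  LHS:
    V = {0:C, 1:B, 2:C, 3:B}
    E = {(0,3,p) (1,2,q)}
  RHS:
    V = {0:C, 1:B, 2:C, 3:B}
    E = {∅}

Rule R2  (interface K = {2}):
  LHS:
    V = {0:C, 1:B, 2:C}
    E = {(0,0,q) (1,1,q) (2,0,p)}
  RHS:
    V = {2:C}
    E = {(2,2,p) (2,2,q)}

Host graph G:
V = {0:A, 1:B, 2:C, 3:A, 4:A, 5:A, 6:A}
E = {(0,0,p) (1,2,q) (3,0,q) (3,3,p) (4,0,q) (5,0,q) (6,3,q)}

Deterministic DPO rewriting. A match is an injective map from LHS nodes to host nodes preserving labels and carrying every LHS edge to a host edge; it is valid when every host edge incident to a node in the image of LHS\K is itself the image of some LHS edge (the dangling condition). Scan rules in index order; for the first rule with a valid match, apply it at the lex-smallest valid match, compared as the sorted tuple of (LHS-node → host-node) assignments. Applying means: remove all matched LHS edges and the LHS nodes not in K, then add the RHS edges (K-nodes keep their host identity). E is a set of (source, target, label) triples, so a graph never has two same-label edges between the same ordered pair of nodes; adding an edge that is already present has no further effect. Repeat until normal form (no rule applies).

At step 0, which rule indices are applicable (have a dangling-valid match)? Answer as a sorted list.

Answer: [R0]

Derivation:
R0: 3 valid matches — {0↦0, 1↦4}, {0↦0, 1↦5}, {0↦3, 1↦6}
R1: no valid match — LHS pattern not found
R2: no valid match — LHS pattern not found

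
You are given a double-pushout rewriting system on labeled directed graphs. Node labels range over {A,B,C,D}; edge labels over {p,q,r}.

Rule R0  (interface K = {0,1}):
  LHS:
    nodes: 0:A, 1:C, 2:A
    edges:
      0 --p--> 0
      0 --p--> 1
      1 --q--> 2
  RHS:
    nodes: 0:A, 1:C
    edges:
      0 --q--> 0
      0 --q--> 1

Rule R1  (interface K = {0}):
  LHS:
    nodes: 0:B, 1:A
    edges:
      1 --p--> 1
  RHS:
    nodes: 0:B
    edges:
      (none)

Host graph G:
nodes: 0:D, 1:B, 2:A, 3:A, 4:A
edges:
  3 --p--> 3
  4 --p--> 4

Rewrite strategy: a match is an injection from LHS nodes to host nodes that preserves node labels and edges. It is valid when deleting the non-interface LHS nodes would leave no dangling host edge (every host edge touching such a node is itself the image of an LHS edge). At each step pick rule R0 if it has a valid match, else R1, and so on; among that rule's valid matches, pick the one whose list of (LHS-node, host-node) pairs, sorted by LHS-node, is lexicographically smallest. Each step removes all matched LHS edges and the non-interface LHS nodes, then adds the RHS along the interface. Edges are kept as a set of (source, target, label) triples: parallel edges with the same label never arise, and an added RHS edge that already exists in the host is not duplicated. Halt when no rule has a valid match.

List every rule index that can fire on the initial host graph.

Answer: [R1]

Steps:
R0: no valid match — LHS pattern not found
R1: 2 valid matches — {0↦1, 1↦3}, {0↦1, 1↦4}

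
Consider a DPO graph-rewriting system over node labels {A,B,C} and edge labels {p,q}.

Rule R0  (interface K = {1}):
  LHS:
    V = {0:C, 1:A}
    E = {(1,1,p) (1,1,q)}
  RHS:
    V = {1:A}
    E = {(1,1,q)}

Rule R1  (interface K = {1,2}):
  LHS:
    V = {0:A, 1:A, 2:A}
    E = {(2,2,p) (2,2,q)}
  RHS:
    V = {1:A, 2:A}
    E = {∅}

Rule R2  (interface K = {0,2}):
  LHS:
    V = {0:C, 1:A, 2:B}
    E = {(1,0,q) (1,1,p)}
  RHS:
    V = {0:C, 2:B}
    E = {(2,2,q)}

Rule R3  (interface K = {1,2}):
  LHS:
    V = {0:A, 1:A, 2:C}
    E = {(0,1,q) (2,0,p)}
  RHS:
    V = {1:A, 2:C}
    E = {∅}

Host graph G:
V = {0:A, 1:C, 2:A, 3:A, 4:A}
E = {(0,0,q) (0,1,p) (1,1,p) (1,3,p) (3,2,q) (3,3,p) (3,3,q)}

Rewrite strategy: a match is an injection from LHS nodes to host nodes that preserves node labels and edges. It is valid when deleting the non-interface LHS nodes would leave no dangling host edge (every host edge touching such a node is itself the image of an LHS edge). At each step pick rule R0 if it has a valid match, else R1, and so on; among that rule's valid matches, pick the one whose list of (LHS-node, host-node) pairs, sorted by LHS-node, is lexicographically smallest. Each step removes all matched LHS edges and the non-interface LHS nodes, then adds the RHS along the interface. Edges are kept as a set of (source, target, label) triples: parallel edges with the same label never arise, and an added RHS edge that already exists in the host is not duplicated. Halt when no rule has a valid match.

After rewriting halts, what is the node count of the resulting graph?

Answer: 3

Derivation:
[0] host  ⇒  5 nodes, 7 edges  {0-q->0 0-p->1 1-p->1 1-p->3 3-q->2 3-p->3 3-q->3}
[1] R1 @ {0↦4, 1↦0, 2↦3}  ⇒  4 nodes, 5 edges  {0-q->0 0-p->1 1-p->1 1-p->3 3-q->2}
[2] R3 @ {0↦3, 1↦2, 2↦1}  ⇒  3 nodes, 3 edges  {0-q->0 0-p->1 1-p->1}
final graph: no rule applies after step 2
NF nodes: {0:A, 1:C, 2:A}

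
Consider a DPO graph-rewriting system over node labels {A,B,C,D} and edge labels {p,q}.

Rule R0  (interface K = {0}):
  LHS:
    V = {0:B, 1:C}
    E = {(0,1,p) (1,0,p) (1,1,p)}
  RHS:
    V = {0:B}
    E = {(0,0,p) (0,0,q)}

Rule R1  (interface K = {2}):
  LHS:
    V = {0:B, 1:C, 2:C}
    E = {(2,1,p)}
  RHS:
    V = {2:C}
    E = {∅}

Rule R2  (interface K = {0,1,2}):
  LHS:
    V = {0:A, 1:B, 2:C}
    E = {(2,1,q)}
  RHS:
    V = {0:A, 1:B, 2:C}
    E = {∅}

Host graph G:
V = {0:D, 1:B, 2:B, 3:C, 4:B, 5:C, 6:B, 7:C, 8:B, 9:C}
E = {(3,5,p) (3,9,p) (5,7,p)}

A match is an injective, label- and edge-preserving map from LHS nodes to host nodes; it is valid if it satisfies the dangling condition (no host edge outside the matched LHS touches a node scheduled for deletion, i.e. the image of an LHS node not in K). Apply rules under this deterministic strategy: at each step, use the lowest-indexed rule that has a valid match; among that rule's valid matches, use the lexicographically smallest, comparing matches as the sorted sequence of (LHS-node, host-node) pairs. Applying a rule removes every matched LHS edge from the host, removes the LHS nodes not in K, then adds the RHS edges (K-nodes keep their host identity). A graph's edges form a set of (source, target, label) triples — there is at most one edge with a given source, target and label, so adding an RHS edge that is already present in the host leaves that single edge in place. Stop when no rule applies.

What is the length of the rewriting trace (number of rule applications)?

start.  V:10 E:3  edges: 3-p->5 3-p->9 5-p->7
1. fire R1 via {0↦1, 1↦7, 2↦5}  →  V:8 E:2  edges: 3-p->5 3-p->9
2. fire R1 via {0↦2, 1↦5, 2↦3}  →  V:6 E:1  edges: 3-p->9
3. fire R1 via {0↦4, 1↦9, 2↦3}  →  V:4 E:0  edges: ∅
final graph: no rule applies after step 3

Answer: 3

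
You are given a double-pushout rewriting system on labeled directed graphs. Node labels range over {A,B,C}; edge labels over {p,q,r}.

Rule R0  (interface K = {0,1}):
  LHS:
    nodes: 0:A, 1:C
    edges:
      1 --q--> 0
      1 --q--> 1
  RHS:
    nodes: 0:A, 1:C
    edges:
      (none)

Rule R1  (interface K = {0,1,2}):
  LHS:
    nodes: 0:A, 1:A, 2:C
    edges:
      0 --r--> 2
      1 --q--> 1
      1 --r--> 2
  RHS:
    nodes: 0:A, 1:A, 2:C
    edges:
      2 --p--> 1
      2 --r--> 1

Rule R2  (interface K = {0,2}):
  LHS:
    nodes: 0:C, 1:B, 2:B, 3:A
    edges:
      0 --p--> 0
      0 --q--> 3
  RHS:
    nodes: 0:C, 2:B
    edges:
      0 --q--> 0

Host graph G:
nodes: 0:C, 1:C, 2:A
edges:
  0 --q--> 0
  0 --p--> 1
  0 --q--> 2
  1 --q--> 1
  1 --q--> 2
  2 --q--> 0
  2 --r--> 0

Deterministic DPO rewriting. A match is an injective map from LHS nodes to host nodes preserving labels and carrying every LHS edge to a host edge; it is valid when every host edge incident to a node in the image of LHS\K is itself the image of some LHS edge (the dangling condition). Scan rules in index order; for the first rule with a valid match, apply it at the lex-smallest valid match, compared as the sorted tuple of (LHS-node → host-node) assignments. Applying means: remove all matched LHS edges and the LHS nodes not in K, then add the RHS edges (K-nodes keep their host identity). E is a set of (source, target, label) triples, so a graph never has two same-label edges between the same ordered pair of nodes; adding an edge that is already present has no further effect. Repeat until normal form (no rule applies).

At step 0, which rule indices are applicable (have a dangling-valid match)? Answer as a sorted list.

R0: 2 valid matches — {0↦2, 1↦0}, {0↦2, 1↦1}
R1: no valid match — LHS pattern not found
R2: no valid match — LHS pattern not found

Answer: [R0]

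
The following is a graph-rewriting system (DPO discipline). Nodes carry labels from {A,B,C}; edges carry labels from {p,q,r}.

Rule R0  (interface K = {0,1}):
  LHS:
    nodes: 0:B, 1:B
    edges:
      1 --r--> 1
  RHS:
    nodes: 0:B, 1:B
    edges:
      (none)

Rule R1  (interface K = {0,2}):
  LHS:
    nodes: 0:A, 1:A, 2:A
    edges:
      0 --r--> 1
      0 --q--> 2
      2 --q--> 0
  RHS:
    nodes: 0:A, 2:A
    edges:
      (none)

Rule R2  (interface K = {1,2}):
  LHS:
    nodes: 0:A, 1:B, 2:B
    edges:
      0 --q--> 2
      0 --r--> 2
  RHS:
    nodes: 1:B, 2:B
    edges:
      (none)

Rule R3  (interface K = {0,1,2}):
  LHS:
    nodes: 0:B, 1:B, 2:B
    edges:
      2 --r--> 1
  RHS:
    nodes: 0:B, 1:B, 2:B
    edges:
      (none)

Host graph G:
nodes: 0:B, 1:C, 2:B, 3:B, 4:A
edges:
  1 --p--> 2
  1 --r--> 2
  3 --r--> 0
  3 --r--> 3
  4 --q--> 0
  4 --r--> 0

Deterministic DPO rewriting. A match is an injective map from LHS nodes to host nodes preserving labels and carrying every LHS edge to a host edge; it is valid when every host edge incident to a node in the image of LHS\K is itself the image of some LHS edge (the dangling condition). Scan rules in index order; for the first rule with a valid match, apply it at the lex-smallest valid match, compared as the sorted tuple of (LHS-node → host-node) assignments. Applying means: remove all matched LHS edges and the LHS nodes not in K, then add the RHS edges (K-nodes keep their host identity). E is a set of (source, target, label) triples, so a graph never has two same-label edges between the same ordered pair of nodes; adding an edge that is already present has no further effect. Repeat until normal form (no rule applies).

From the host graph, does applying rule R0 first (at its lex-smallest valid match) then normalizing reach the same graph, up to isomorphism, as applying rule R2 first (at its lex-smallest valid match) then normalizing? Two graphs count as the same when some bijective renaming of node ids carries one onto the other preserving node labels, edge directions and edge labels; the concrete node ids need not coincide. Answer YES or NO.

Answer: YES

Rewrite trace:
branch R0-first: apply at {0↦0, 1↦3} → |E|=5, then 2 more step(s) → NF |V|=4 |E|=2 V={0:B, 1:C, 2:B, 3:B} E=1-p->2 1-r->2
branch R2-first: apply at {0↦4, 1↦2, 2↦0} → |E|=4, then 2 more step(s) → NF |V|=4 |E|=2 V={0:B, 1:C, 2:B, 3:B} E=1-p->2 1-r->2
graphs isomorphic (equal up to label-preserving node renaming)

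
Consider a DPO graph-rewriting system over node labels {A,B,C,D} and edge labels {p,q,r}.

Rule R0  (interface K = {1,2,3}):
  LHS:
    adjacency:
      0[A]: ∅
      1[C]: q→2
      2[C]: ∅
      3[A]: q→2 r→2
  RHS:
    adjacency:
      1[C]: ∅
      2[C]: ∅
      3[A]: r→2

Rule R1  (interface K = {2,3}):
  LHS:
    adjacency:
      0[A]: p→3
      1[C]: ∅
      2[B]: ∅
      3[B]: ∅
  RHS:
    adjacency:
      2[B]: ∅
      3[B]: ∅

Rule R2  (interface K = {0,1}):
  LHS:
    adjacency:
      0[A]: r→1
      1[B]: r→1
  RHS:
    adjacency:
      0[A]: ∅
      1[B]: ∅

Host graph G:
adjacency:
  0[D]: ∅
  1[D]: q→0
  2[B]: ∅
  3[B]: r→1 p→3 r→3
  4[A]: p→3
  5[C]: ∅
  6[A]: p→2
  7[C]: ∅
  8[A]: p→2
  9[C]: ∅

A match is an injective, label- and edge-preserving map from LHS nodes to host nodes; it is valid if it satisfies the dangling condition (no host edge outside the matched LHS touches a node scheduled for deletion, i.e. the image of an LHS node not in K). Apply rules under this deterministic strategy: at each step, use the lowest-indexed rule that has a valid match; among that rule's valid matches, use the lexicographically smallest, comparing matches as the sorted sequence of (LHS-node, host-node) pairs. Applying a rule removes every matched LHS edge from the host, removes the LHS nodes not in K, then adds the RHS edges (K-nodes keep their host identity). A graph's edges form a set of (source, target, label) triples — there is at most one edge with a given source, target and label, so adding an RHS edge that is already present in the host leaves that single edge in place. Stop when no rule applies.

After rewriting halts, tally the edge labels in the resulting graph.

initial: |V|=10 |E|=7  E = 1-q->0 3-r->1 3-p->3 3-r->3 4-p->3 6-p->2 8-p->2
step 1: apply R1 at {0↦4, 1↦5, 2↦2, 3↦3}  → |V|=8 |E|=6  E = 1-q->0 3-r->1 3-p->3 3-r->3 6-p->2 8-p->2
step 2: apply R1 at {0↦6, 1↦7, 2↦3, 3↦2}  → |V|=6 |E|=5  E = 1-q->0 3-r->1 3-p->3 3-r->3 8-p->2
step 3: apply R1 at {0↦8, 1↦9, 2↦3, 3↦2}  → |V|=4 |E|=4  E = 1-q->0 3-r->1 3-p->3 3-r->3
normal form: no rule applies after step 3
NF edges: [(1, 0, 'q'), (3, 1, 'r'), (3, 3, 'p'), (3, 3, 'r')]

Answer: p:1 q:1 r:2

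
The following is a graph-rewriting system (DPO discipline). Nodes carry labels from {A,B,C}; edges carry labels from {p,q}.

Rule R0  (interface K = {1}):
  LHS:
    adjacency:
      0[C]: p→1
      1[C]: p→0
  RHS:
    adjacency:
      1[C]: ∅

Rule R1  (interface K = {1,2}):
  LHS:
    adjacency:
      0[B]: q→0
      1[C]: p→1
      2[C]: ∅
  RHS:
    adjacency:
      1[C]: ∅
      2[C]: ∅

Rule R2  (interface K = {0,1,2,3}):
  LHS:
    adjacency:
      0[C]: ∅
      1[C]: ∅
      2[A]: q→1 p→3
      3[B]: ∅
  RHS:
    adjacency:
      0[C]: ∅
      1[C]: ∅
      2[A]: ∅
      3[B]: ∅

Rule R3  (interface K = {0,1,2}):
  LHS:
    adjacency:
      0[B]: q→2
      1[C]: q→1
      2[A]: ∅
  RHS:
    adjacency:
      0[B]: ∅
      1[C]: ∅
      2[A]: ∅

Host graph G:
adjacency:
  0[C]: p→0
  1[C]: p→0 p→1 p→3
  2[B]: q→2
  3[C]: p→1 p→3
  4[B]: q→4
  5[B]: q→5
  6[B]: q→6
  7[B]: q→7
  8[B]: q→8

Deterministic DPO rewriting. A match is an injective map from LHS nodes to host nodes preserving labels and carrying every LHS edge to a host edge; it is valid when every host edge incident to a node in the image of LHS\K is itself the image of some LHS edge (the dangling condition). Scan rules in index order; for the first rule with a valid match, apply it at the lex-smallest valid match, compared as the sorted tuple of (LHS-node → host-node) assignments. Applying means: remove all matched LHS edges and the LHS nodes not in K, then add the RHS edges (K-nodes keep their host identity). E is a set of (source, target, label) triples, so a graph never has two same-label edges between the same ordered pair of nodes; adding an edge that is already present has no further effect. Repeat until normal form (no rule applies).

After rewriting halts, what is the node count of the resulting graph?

start.  V:9 E:12  edges: 0-p->0 1-p->0 1-p->1 1-p->3 2-q->2 3-p->1 3-p->3 4-q->4 5-q->5 6-q->6 7-q->7 8-q->8
1. fire R1 via {0↦2, 1↦0, 2↦1}  →  V:8 E:10  edges: 1-p->0 1-p->1 1-p->3 3-p->1 3-p->3 4-q->4 5-q->5 6-q->6 7-q->7 8-q->8
2. fire R1 via {0↦4, 1↦1, 2↦0}  →  V:7 E:8  edges: 1-p->0 1-p->3 3-p->1 3-p->3 5-q->5 6-q->6 7-q->7 8-q->8
3. fire R1 via {0↦5, 1↦3, 2↦0}  →  V:6 E:6  edges: 1-p->0 1-p->3 3-p->1 6-q->6 7-q->7 8-q->8
4. fire R0 via {0↦3, 1↦1}  →  V:5 E:4  edges: 1-p->0 6-q->6 7-q->7 8-q->8
final graph: no rule applies after step 4
NF nodes: {0:C, 1:C, 6:B, 7:B, 8:B}

Answer: 5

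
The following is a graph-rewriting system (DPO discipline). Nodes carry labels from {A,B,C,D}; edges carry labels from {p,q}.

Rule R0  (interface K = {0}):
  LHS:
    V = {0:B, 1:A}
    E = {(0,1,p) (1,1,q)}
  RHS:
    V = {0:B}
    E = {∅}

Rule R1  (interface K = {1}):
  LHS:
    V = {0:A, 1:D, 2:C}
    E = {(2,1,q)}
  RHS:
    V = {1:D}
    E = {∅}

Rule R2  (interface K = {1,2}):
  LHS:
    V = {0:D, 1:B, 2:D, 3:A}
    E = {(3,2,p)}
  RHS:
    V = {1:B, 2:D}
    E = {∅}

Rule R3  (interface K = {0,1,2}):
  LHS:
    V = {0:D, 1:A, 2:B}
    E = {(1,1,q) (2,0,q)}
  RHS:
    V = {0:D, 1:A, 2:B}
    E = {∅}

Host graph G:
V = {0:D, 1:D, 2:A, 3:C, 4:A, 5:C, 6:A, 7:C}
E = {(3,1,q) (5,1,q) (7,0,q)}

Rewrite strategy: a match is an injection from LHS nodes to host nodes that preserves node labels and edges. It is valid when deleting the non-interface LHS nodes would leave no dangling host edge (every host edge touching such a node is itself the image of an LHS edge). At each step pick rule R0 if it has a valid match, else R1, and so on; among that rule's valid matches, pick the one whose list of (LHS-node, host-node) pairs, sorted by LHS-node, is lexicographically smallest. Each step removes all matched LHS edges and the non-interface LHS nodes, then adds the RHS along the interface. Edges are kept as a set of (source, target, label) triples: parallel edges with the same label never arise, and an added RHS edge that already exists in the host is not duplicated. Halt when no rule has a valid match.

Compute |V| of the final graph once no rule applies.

start.  V:8 E:3  edges: 3-q->1 5-q->1 7-q->0
1. fire R1 via {0↦2, 1↦0, 2↦7}  →  V:6 E:2  edges: 3-q->1 5-q->1
2. fire R1 via {0↦4, 1↦1, 2↦3}  →  V:4 E:1  edges: 5-q->1
3. fire R1 via {0↦6, 1↦1, 2↦5}  →  V:2 E:0  edges: ∅
final graph: no rule applies after step 3
NF nodes: {0:D, 1:D}

Answer: 2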